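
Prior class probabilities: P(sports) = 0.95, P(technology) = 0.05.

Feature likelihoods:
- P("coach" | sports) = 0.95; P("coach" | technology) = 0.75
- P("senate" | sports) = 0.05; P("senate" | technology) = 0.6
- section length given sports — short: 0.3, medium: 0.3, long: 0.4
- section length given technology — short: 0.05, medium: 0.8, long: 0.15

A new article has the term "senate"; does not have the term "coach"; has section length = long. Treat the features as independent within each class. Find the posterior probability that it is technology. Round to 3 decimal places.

0.542

sports: 0.95 × (1−0.95) × 0.05 × 0.4 = 0.00095
technology: 0.05 × (1−0.75) × 0.6 × 0.15 = 0.001125
P(technology | x) = 0.001125 / 0.002075 ≈ 0.542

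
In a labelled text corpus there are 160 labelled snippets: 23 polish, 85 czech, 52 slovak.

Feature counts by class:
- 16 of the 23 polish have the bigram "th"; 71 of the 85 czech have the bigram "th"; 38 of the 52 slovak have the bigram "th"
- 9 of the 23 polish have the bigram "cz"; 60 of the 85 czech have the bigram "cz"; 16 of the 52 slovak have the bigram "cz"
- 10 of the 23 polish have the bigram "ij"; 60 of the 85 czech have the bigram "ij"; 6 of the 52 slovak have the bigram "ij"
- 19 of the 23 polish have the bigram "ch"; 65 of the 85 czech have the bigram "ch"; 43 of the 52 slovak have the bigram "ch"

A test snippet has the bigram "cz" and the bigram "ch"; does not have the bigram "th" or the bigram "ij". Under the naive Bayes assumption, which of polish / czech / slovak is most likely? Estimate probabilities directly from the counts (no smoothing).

polish: (23/160) × (7/23) × (9/23) × (13/23) × (19/23) ≈ 0.00799345
czech: (85/160) × (14/85) × (60/85) × (25/85) × (65/85) ≈ 0.0138917
slovak: (52/160) × (14/52) × (16/52) × (46/52) × (43/52) ≈ 0.0196945
Highest score → slovak.

slovak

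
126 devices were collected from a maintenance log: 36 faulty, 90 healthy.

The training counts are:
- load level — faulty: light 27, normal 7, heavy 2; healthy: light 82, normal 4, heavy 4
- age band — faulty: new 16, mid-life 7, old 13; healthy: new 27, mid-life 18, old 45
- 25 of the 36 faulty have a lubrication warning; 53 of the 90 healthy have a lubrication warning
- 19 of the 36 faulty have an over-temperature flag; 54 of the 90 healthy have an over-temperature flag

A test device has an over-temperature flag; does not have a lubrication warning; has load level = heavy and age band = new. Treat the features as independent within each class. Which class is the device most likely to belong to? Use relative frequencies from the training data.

healthy

faulty: (36/126) × (2/36) × (16/36) × (11/36) × (19/36) ≈ 0.00113768
healthy: (90/126) × (4/90) × (27/90) × (37/90) × (54/90) ≈ 0.00234921
Highest score → healthy.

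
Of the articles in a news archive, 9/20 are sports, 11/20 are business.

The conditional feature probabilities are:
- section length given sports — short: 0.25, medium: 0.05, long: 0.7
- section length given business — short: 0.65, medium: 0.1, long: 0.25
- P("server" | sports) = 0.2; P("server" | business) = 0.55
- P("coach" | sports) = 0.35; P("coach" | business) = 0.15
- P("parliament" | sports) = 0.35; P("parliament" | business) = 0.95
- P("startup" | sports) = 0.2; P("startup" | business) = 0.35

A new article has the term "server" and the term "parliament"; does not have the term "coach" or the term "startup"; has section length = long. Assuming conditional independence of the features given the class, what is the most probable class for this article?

sports: 0.45 × 0.7 × 0.2 × (1−0.35) × 0.35 × (1−0.2) = 0.011466
business: 0.55 × 0.25 × 0.55 × (1−0.15) × 0.95 × (1−0.35) = 0.039693671875
Highest score → business.

business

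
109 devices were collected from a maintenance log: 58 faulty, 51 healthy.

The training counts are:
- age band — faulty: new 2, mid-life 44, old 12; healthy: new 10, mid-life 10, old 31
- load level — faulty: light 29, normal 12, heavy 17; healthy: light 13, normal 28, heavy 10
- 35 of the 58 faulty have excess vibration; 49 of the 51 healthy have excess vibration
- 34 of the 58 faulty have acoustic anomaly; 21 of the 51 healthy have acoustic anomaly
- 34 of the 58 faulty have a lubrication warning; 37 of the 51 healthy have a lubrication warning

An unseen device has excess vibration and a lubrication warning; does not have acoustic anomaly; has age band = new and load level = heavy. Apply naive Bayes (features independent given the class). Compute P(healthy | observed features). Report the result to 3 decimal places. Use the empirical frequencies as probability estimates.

0.904

faulty: (58/109) × (2/58) × (17/58) × (35/58) × (24/58) × (34/58) ≈ 0.000787225
healthy: (51/109) × (10/51) × (10/51) × (49/51) × (30/51) × (37/51) ≈ 0.00737585
P(healthy | x) = 0.00737585 / 0.008163075 ≈ 0.904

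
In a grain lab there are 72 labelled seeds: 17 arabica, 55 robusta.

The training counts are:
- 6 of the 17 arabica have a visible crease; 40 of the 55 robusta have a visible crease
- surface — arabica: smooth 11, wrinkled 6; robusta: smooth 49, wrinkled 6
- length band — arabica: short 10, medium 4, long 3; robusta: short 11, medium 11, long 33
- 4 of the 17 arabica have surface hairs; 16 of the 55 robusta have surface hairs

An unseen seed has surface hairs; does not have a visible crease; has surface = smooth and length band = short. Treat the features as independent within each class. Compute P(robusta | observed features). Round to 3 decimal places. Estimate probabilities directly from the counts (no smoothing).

0.441

arabica: (17/72) × (11/17) × (11/17) × (10/17) × (4/17) ≈ 0.0136825
robusta: (55/72) × (15/55) × (49/55) × (11/55) × (16/55) ≈ 0.0107989
P(robusta | x) = 0.0107989 / 0.0244814 ≈ 0.441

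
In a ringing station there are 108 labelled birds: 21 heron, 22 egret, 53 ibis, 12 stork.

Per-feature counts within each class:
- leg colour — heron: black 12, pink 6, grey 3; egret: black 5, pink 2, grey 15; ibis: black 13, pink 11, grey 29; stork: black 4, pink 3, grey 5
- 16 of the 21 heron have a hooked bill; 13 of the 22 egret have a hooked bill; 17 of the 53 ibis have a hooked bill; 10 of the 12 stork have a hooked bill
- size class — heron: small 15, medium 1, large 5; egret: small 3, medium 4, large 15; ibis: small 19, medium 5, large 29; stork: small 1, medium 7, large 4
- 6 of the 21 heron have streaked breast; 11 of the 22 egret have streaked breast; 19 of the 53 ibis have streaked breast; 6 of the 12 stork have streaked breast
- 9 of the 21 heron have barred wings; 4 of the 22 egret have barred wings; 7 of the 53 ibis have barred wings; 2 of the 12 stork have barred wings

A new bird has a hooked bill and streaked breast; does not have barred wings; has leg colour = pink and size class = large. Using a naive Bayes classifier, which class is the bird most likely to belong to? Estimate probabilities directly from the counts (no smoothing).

ibis

heron: (21/108) × (6/21) × (16/21) × (5/21) × (6/21) × (12/21) ≈ 0.0016454
egret: (22/108) × (2/22) × (13/22) × (15/22) × (11/22) × (18/22) ≈ 0.00305222
ibis: (53/108) × (11/53) × (17/53) × (29/53) × (19/53) × (46/53) ≈ 0.00556191
stork: (12/108) × (3/12) × (10/12) × (4/12) × (6/12) × (10/12) ≈ 0.00321502
Highest score → ibis.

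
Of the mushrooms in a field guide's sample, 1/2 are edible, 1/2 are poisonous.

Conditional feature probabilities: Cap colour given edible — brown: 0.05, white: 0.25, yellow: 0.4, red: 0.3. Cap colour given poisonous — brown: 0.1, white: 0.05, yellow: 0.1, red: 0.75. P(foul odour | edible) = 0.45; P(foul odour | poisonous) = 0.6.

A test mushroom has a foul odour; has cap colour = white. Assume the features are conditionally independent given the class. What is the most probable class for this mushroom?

edible: 0.5 × 0.25 × 0.45 = 0.05625
poisonous: 0.5 × 0.05 × 0.6 = 0.015
Highest score → edible.

edible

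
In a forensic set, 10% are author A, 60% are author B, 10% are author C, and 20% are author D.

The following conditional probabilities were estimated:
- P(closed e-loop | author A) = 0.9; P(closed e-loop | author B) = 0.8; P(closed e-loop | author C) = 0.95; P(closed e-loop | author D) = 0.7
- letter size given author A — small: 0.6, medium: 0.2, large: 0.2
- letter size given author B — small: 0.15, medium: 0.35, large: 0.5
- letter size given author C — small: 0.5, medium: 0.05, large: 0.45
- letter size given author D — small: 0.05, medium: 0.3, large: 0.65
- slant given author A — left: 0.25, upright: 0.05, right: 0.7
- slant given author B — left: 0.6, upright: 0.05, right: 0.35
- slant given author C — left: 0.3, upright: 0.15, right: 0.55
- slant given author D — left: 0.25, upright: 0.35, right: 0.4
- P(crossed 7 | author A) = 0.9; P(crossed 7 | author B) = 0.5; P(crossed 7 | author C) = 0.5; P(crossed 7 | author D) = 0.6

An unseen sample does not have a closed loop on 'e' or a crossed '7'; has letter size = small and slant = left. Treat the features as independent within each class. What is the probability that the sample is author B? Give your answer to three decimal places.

author A: 0.1 × (1−0.9) × 0.6 × 0.25 × (1−0.9) = 0.00015
author B: 0.6 × (1−0.8) × 0.15 × 0.6 × (1−0.5) = 0.0054
author C: 0.1 × (1−0.95) × 0.5 × 0.3 × (1−0.5) = 0.000375
author D: 0.2 × (1−0.7) × 0.05 × 0.25 × (1−0.6) = 0.0003
P(author B | x) = 0.0054 / 0.006225 ≈ 0.867

0.867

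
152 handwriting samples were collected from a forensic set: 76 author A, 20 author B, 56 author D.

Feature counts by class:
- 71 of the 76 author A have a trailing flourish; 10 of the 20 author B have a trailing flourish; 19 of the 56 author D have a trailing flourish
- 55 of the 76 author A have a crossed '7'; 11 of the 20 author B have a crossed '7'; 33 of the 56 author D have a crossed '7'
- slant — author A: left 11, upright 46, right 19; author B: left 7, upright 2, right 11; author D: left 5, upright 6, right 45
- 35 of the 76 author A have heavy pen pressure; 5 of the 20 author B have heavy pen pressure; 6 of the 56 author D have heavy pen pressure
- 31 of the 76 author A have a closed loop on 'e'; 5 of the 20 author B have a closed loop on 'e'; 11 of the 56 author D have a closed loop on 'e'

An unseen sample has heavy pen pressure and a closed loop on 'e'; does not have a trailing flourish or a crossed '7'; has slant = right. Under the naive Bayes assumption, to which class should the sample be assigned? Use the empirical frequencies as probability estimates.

author D

author A: (76/152) × (5/76) × (21/76) × (19/76) × (35/76) × (31/76) ≈ 0.000426849
author B: (20/152) × (10/20) × (9/20) × (11/20) × (5/20) × (5/20) ≈ 0.00101768
author D: (56/152) × (37/56) × (23/56) × (45/56) × (6/56) × (11/56) ≈ 0.00169079
Highest score → author D.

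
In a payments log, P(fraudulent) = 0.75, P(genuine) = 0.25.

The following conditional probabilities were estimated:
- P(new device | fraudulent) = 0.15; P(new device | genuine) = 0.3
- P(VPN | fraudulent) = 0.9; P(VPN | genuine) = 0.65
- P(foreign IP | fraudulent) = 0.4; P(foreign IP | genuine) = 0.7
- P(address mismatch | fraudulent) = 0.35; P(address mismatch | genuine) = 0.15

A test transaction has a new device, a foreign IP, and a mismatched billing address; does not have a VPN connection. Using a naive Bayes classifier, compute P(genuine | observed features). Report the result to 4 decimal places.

0.6364

fraudulent: 0.75 × 0.15 × (1−0.9) × 0.4 × 0.35 = 0.001575
genuine: 0.25 × 0.3 × (1−0.65) × 0.7 × 0.15 = 0.00275625
P(genuine | x) = 0.00275625 / 0.00433125 ≈ 0.6364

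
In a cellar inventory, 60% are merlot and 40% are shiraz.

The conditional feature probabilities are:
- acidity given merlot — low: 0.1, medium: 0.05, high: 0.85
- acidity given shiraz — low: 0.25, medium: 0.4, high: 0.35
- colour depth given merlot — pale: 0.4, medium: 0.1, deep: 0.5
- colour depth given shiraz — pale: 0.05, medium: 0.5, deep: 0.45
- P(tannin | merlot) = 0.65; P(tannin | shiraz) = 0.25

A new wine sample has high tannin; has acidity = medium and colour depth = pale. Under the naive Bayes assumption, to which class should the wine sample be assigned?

merlot

merlot: 0.6 × 0.05 × 0.4 × 0.65 = 0.0078
shiraz: 0.4 × 0.4 × 0.05 × 0.25 = 0.002
Highest score → merlot.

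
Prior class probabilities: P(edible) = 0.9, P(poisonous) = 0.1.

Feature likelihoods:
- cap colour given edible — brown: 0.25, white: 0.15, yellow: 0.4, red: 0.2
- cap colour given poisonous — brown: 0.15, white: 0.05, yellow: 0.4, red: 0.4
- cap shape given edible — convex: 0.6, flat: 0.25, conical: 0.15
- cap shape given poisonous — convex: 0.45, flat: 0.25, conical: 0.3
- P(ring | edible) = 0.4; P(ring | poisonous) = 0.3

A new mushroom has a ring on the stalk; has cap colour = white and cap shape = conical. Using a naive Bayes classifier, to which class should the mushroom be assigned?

edible: 0.9 × 0.15 × 0.15 × 0.4 = 0.0081
poisonous: 0.1 × 0.05 × 0.3 × 0.3 = 0.00045
Highest score → edible.

edible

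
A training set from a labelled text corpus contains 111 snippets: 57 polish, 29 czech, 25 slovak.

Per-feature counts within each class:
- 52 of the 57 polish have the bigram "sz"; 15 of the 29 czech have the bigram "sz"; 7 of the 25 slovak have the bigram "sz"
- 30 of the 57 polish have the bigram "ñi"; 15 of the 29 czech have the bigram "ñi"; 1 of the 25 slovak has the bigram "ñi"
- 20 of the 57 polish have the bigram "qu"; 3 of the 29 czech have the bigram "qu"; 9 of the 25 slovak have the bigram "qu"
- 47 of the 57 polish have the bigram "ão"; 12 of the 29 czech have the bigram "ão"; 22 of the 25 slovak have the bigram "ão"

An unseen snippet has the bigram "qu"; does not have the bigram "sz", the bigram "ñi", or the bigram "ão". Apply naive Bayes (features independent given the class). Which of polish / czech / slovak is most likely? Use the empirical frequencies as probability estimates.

polish: (57/111) × (5/57) × (27/57) × (20/57) × (10/57) ≈ 0.00131346
czech: (29/111) × (14/29) × (14/29) × (3/29) × (17/29) ≈ 0.0036924
slovak: (25/111) × (18/25) × (24/25) × (9/25) × (3/25) ≈ 0.00672519
Highest score → slovak.

slovak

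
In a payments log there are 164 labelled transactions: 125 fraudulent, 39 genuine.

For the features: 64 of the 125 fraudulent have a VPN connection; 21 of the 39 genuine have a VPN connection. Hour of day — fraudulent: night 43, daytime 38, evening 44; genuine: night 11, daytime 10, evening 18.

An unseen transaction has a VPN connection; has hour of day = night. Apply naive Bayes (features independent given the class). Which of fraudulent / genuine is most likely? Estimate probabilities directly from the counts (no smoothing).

fraudulent

fraudulent: (125/164) × (64/125) × (43/125) ≈ 0.134244
genuine: (39/164) × (21/39) × (11/39) ≈ 0.0361163
Highest score → fraudulent.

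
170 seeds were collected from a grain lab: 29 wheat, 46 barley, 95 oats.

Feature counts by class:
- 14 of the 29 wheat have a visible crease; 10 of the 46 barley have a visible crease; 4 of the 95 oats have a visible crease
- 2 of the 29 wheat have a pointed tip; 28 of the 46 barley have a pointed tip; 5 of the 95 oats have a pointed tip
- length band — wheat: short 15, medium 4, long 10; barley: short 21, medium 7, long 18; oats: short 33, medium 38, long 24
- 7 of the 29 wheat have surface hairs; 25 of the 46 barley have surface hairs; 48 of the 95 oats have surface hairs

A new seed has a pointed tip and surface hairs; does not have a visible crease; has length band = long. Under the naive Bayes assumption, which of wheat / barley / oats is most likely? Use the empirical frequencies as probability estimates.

wheat: (29/170) × (15/29) × (2/29) × (10/29) × (7/29) ≈ 0.000506496
barley: (46/170) × (36/46) × (28/46) × (18/46) × (25/46) ≈ 0.0274126
oats: (95/170) × (91/95) × (5/95) × (24/95) × (48/95) ≈ 0.0035962
Highest score → barley.

barley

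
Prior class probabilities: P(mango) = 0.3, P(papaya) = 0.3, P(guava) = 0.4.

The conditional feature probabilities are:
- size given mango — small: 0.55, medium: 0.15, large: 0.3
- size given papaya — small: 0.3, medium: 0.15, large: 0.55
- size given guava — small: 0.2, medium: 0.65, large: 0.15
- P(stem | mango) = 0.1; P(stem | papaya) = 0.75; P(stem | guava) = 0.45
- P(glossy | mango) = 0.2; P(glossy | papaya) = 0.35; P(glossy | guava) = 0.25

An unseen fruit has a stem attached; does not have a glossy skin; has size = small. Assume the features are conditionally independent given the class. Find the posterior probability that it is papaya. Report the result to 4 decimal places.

0.5219

mango: 0.3 × 0.55 × 0.1 × (1−0.2) = 0.0132
papaya: 0.3 × 0.3 × 0.75 × (1−0.35) = 0.043875
guava: 0.4 × 0.2 × 0.45 × (1−0.25) = 0.027
P(papaya | x) = 0.043875 / 0.084075 ≈ 0.5219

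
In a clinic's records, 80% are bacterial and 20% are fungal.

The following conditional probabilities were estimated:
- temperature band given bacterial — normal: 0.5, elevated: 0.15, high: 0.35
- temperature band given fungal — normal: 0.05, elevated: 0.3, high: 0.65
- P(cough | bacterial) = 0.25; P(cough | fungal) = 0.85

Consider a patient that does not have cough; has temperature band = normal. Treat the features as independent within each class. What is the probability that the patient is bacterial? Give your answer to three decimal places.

0.995

bacterial: 0.8 × 0.5 × (1−0.25) = 0.3
fungal: 0.2 × 0.05 × (1−0.85) = 0.0015
P(bacterial | x) = 0.3 / 0.3015 ≈ 0.995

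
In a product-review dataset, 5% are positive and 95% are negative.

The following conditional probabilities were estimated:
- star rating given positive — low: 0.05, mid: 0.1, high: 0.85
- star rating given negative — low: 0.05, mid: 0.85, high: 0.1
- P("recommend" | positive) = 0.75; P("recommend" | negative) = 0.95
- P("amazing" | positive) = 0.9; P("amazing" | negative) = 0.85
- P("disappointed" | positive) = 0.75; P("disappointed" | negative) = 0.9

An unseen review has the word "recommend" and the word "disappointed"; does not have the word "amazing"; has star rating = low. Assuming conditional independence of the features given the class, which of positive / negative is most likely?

positive: 0.05 × 0.05 × 0.75 × (1−0.9) × 0.75 = 0.000140625
negative: 0.95 × 0.05 × 0.95 × (1−0.85) × 0.9 = 0.006091875
Highest score → negative.

negative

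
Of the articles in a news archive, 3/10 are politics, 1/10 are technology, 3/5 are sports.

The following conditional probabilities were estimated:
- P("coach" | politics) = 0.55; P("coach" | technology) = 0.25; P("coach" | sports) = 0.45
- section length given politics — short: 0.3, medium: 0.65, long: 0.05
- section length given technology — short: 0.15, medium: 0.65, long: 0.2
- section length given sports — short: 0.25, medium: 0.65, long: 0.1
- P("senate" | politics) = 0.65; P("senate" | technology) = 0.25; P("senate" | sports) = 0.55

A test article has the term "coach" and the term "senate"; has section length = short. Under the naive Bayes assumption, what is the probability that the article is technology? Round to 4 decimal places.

politics: 0.3 × 0.55 × 0.3 × 0.65 = 0.032175
technology: 0.1 × 0.25 × 0.15 × 0.25 = 0.0009375
sports: 0.6 × 0.45 × 0.25 × 0.55 = 0.037125
P(technology | x) = 0.0009375 / 0.0702375 ≈ 0.0133

0.0133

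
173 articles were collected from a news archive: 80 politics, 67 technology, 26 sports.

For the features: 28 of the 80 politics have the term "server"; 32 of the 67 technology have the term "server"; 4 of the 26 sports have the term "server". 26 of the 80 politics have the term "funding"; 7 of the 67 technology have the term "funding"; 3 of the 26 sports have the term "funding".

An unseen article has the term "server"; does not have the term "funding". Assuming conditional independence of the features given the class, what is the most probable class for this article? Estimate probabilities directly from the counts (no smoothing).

technology

politics: (80/173) × (28/80) × (54/80) ≈ 0.109249
technology: (67/173) × (32/67) × (60/67) ≈ 0.165646
sports: (26/173) × (4/26) × (23/26) ≈ 0.0204535
Highest score → technology.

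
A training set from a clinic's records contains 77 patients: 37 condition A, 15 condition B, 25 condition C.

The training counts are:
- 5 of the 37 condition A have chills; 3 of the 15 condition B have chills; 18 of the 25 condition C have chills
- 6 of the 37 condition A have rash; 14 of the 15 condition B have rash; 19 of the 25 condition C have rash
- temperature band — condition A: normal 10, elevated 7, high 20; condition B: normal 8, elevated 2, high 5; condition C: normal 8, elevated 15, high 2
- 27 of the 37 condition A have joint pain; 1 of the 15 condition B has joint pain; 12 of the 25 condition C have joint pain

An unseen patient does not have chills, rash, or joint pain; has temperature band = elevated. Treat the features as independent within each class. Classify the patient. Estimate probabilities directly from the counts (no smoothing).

condition A

condition A: (37/77) × (32/37) × (31/37) × (7/37) × (10/37) ≈ 0.0178038
condition B: (15/77) × (12/15) × (1/15) × (2/15) × (14/15) ≈ 0.00129293
condition C: (25/77) × (7/25) × (6/25) × (15/25) × (13/25) ≈ 0.00680727
Highest score → condition A.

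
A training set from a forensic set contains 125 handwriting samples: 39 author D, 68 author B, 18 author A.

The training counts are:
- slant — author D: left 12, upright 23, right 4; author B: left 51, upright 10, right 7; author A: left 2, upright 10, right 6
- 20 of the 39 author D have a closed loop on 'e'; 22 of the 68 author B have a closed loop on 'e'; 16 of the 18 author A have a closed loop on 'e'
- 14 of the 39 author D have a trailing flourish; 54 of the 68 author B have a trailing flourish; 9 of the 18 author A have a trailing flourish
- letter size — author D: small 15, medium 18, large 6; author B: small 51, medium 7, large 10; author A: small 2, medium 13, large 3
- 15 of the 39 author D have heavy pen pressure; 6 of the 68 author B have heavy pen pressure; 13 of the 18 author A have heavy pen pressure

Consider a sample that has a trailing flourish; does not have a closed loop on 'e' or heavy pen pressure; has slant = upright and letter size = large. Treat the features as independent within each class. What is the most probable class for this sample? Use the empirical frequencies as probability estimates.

author B

author D: (39/125) × (23/39) × (19/39) × (14/39) × (6/39) × (24/39) ≈ 0.00304652
author B: (68/125) × (10/68) × (46/68) × (54/68) × (10/68) × (62/68) ≈ 0.00576232
author A: (18/125) × (10/18) × (2/18) × (9/18) × (3/18) × (5/18) ≈ 0.000205761
Highest score → author B.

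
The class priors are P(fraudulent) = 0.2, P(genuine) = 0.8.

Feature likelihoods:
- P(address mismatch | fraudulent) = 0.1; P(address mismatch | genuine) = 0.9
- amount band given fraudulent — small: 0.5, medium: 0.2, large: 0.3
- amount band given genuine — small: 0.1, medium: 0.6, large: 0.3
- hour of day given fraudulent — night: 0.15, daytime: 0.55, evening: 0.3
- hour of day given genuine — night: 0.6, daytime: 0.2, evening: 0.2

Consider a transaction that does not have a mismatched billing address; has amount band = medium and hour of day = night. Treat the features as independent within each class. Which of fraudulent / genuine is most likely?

fraudulent: 0.2 × (1−0.1) × 0.2 × 0.15 = 0.0054
genuine: 0.8 × (1−0.9) × 0.6 × 0.6 = 0.0288
Highest score → genuine.

genuine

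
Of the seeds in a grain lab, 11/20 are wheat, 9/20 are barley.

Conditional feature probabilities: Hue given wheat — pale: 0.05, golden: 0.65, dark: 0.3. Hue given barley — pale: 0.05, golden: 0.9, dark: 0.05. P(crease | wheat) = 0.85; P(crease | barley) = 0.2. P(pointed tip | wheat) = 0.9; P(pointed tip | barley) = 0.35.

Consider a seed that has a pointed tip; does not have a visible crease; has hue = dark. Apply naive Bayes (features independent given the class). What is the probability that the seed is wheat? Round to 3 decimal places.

wheat: 0.55 × 0.3 × (1−0.85) × 0.9 = 0.022275
barley: 0.45 × 0.05 × (1−0.2) × 0.35 = 0.0063
P(wheat | x) = 0.022275 / 0.028575 ≈ 0.780

0.780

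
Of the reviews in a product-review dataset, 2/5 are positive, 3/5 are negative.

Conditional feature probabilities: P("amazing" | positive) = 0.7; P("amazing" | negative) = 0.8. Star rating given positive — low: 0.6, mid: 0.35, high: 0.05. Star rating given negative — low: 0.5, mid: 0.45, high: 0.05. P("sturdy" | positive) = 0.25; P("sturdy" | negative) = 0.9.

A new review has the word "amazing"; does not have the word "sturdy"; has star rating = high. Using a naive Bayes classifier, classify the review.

positive: 0.4 × 0.7 × 0.05 × (1−0.25) = 0.0105
negative: 0.6 × 0.8 × 0.05 × (1−0.9) = 0.0024
Highest score → positive.

positive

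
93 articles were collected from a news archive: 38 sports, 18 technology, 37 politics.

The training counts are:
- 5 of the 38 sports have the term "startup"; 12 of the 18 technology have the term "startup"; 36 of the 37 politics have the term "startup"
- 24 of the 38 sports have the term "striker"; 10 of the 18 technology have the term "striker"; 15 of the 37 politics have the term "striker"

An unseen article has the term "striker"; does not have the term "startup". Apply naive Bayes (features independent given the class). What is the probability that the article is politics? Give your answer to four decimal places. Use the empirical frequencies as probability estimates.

0.0165

sports: (38/93) × (33/38) × (24/38) ≈ 0.224109
technology: (18/93) × (6/18) × (10/18) ≈ 0.0358423
politics: (37/93) × (1/37) × (15/37) ≈ 0.0043592
P(politics | x) = 0.0043592 / 0.2643105 ≈ 0.0165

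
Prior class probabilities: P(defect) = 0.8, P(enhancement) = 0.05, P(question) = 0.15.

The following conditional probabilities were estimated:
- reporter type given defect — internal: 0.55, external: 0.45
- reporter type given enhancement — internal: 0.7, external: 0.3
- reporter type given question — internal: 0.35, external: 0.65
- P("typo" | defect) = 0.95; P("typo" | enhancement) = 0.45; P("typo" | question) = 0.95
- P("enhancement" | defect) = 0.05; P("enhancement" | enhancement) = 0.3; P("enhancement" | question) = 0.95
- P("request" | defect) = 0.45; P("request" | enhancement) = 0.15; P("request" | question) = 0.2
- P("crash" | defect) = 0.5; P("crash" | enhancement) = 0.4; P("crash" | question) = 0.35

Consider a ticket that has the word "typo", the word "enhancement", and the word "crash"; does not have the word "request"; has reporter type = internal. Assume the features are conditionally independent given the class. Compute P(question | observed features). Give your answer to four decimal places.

0.6434

defect: 0.8 × 0.55 × 0.95 × 0.05 × (1−0.45) × 0.5 = 0.0057475
enhancement: 0.05 × 0.7 × 0.45 × 0.3 × (1−0.15) × 0.4 = 0.0016065
question: 0.15 × 0.35 × 0.95 × 0.95 × (1−0.2) × 0.35 = 0.01326675
P(question | x) = 0.01326675 / 0.02062075 ≈ 0.6434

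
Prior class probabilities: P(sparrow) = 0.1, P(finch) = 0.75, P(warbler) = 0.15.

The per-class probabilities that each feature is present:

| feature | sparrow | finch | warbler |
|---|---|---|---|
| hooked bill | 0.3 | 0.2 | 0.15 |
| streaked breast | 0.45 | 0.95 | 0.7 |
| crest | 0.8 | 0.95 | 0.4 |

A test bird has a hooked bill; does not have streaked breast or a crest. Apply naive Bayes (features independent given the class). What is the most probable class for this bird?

warbler

sparrow: 0.1 × 0.3 × (1−0.45) × (1−0.8) = 0.0033
finch: 0.75 × 0.2 × (1−0.95) × (1−0.95) = 0.000375
warbler: 0.15 × 0.15 × (1−0.7) × (1−0.4) = 0.00405
Highest score → warbler.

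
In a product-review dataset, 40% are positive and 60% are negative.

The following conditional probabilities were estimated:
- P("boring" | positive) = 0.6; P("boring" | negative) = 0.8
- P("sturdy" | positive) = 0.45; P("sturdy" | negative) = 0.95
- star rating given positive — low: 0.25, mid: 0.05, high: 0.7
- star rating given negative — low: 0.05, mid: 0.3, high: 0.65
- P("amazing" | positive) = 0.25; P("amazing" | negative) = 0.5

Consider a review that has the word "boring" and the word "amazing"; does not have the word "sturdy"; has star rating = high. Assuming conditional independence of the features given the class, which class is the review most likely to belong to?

positive

positive: 0.4 × 0.6 × (1−0.45) × 0.7 × 0.25 = 0.0231
negative: 0.6 × 0.8 × (1−0.95) × 0.65 × 0.5 = 0.0078
Highest score → positive.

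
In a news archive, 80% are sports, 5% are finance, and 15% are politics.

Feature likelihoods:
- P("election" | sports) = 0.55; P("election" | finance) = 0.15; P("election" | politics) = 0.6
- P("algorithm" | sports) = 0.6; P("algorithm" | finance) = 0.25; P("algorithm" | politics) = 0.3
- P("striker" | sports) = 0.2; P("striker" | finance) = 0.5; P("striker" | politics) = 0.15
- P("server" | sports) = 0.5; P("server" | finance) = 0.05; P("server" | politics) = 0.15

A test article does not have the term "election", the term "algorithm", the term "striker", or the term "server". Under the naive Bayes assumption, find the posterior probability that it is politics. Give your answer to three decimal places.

sports: 0.8 × (1−0.55) × (1−0.6) × (1−0.2) × (1−0.5) = 0.0576
finance: 0.05 × (1−0.15) × (1−0.25) × (1−0.5) × (1−0.05) = 0.015140625
politics: 0.15 × (1−0.6) × (1−0.3) × (1−0.15) × (1−0.15) = 0.030345
P(politics | x) = 0.030345 / 0.103085625 ≈ 0.294

0.294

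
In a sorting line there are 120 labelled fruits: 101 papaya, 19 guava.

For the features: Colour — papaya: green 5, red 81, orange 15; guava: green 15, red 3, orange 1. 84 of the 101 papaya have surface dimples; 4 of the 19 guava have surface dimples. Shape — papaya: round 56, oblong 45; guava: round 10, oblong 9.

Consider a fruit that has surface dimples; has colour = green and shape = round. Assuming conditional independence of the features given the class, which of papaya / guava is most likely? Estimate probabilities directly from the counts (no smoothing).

papaya: (101/120) × (5/101) × (84/101) × (56/101) ≈ 0.0192138
guava: (19/120) × (15/19) × (4/19) × (10/19) ≈ 0.0138504
Highest score → papaya.

papaya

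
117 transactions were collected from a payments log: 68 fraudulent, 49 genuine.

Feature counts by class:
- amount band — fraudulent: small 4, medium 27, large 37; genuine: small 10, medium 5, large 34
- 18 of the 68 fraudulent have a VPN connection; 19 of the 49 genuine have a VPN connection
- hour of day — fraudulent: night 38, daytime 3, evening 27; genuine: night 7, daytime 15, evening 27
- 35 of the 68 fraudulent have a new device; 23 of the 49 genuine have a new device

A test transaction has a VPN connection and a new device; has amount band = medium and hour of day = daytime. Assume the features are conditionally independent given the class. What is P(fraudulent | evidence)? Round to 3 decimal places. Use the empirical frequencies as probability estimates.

fraudulent: (68/117) × (27/68) × (18/68) × (3/68) × (35/68) ≈ 0.00138712
genuine: (49/117) × (5/49) × (19/49) × (15/49) × (23/49) ≈ 0.00238105
P(fraudulent | x) = 0.00138712 / 0.00376817 ≈ 0.368

0.368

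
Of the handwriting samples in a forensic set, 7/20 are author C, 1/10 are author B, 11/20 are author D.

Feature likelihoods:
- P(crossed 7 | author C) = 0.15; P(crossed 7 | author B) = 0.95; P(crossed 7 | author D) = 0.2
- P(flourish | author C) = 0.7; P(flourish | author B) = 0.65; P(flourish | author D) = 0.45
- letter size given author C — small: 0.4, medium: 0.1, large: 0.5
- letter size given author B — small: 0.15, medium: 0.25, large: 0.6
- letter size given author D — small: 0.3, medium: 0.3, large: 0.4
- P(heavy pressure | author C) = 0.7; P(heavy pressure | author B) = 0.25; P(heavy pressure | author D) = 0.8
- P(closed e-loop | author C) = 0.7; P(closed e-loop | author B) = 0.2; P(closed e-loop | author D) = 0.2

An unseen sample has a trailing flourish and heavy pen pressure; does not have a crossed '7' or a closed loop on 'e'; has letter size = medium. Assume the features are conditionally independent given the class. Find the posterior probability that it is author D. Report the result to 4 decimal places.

0.8934

author C: 0.35 × (1−0.15) × 0.7 × 0.1 × 0.7 × (1−0.7) = 0.00437325
author B: 0.1 × (1−0.95) × 0.65 × 0.25 × 0.25 × (1−0.2) = 0.0001625
author D: 0.55 × (1−0.2) × 0.45 × 0.3 × 0.8 × (1−0.2) = 0.038016
P(author D | x) = 0.038016 / 0.04255175 ≈ 0.8934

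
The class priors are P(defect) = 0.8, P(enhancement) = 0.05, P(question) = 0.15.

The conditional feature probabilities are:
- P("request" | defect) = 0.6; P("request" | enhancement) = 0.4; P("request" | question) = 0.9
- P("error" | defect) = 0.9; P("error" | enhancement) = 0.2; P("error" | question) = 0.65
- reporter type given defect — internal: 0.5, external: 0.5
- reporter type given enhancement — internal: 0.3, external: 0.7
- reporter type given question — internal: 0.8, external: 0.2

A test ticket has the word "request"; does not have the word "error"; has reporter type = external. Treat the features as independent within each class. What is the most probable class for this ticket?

defect: 0.8 × 0.6 × (1−0.9) × 0.5 = 0.024
enhancement: 0.05 × 0.4 × (1−0.2) × 0.7 = 0.0112
question: 0.15 × 0.9 × (1−0.65) × 0.2 = 0.00945
Highest score → defect.

defect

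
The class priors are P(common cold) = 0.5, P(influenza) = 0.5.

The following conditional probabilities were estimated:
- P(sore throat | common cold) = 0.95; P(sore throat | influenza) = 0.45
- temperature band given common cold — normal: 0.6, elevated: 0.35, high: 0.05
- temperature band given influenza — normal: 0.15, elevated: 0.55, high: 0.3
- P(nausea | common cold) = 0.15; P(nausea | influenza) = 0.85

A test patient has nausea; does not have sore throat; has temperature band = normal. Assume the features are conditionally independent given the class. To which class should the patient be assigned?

common cold: 0.5 × (1−0.95) × 0.6 × 0.15 = 0.00225
influenza: 0.5 × (1−0.45) × 0.15 × 0.85 = 0.0350625
Highest score → influenza.

influenza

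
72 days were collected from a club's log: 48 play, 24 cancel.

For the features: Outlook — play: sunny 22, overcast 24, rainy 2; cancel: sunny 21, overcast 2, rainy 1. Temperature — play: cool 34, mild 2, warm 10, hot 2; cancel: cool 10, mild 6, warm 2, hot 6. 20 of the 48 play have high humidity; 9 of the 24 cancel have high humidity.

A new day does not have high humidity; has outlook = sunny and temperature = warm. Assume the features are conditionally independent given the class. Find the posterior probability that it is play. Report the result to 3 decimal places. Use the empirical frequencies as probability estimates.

0.710

play: (48/72) × (22/48) × (10/48) × (28/48) ≈ 0.0371335
cancel: (24/72) × (21/24) × (2/24) × (15/24) ≈ 0.015191
P(play | x) = 0.0371335 / 0.0523245 ≈ 0.710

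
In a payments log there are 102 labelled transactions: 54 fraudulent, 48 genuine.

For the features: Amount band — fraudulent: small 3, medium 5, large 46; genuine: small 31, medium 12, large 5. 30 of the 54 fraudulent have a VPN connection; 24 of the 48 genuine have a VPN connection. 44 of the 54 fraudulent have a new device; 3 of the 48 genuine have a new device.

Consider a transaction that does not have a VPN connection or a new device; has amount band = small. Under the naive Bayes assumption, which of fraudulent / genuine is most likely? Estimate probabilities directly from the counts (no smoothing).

fraudulent: (54/102) × (3/54) × (24/54) × (10/54) ≈ 0.00242072
genuine: (48/102) × (31/48) × (24/48) × (45/48) ≈ 0.142463
Highest score → genuine.

genuine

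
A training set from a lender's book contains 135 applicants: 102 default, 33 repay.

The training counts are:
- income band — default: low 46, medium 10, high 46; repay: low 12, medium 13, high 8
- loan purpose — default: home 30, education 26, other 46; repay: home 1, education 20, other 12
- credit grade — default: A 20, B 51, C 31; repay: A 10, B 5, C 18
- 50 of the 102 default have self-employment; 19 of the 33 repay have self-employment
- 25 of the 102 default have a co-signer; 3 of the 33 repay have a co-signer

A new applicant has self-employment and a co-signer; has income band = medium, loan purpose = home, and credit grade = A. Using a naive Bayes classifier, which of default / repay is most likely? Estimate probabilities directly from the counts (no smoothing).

default: (102/135) × (10/102) × (30/102) × (20/102) × (50/102) × (25/102) ≈ 0.000513247
repay: (33/135) × (13/33) × (1/33) × (10/33) × (19/33) × (3/33) ≈ 0.0000462838
Highest score → default.

default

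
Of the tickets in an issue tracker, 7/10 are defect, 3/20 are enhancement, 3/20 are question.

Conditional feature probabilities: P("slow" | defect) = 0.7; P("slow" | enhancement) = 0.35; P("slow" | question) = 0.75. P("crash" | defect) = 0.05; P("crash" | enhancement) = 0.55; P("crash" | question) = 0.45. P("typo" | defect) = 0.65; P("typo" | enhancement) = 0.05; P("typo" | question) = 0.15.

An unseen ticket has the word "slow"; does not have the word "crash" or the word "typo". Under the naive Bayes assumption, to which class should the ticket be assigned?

defect

defect: 0.7 × 0.7 × (1−0.05) × (1−0.65) = 0.162925
enhancement: 0.15 × 0.35 × (1−0.55) × (1−0.05) = 0.02244375
question: 0.15 × 0.75 × (1−0.45) × (1−0.15) = 0.05259375
Highest score → defect.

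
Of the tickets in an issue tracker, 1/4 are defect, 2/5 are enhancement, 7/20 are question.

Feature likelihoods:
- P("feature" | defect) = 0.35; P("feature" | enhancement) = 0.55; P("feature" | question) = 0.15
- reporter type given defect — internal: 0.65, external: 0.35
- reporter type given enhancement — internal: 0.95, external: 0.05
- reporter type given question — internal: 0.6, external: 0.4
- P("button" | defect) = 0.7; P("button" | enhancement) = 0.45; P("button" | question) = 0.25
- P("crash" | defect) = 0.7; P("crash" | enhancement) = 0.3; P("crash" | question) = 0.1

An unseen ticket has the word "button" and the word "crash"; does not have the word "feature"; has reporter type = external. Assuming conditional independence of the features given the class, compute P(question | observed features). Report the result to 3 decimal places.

defect: 0.25 × (1−0.35) × 0.35 × 0.7 × 0.7 = 0.02786875
enhancement: 0.4 × (1−0.55) × 0.05 × 0.45 × 0.3 = 0.001215
question: 0.35 × (1−0.15) × 0.4 × 0.25 × 0.1 = 0.002975
P(question | x) = 0.002975 / 0.03205875 ≈ 0.093

0.093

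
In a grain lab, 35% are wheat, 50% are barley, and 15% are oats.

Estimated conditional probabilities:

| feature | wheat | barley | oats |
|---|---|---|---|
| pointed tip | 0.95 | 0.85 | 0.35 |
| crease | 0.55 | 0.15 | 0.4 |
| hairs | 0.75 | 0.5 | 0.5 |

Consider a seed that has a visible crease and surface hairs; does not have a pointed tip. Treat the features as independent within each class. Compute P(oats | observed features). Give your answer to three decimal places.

wheat: 0.35 × (1−0.95) × 0.55 × 0.75 = 0.00721875
barley: 0.5 × (1−0.85) × 0.15 × 0.5 = 0.005625
oats: 0.15 × (1−0.35) × 0.4 × 0.5 = 0.0195
P(oats | x) = 0.0195 / 0.03234375 ≈ 0.603

0.603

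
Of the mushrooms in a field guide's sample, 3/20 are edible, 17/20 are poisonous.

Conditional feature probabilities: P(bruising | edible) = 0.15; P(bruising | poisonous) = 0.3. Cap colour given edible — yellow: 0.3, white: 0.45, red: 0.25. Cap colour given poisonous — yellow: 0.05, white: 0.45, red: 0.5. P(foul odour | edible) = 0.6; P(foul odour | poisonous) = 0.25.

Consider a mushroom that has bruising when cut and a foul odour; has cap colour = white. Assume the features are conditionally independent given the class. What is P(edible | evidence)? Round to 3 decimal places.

edible: 0.15 × 0.15 × 0.45 × 0.6 = 0.006075
poisonous: 0.85 × 0.3 × 0.45 × 0.25 = 0.0286875
P(edible | x) = 0.006075 / 0.0347625 ≈ 0.175

0.175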